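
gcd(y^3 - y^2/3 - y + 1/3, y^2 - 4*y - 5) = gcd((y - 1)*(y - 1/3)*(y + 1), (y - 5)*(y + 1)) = y + 1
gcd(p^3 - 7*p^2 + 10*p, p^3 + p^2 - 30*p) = p^2 - 5*p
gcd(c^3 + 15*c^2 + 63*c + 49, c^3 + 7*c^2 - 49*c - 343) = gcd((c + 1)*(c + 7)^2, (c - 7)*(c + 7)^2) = c^2 + 14*c + 49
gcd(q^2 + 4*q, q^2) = q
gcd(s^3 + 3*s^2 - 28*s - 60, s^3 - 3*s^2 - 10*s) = s^2 - 3*s - 10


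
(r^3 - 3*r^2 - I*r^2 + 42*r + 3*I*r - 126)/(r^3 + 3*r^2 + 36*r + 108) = (r^2 + r*(-3 - 7*I) + 21*I)/(r^2 + r*(3 - 6*I) - 18*I)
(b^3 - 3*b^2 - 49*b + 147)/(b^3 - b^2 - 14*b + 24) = (b^2 - 49)/(b^2 + 2*b - 8)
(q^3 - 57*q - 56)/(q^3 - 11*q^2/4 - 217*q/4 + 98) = 4*(q + 1)/(4*q - 7)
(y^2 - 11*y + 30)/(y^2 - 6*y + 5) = (y - 6)/(y - 1)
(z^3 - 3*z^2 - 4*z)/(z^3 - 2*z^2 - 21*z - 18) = z*(z - 4)/(z^2 - 3*z - 18)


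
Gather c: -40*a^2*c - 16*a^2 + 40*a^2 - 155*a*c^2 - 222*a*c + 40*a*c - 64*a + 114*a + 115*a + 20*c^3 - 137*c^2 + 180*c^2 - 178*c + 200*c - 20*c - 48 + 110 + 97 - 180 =24*a^2 + 165*a + 20*c^3 + c^2*(43 - 155*a) + c*(-40*a^2 - 182*a + 2) - 21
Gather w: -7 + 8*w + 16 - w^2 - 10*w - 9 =-w^2 - 2*w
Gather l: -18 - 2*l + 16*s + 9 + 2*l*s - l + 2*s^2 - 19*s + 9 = l*(2*s - 3) + 2*s^2 - 3*s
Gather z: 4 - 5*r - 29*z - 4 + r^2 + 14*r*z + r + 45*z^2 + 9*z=r^2 - 4*r + 45*z^2 + z*(14*r - 20)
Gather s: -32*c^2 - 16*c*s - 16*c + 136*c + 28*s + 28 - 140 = -32*c^2 + 120*c + s*(28 - 16*c) - 112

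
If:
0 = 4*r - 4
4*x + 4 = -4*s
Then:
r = 1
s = -x - 1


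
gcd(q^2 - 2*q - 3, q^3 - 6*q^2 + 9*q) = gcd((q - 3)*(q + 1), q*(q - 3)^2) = q - 3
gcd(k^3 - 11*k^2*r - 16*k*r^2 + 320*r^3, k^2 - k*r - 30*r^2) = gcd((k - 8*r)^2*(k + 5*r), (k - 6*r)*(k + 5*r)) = k + 5*r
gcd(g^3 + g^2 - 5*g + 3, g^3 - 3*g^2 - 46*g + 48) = g - 1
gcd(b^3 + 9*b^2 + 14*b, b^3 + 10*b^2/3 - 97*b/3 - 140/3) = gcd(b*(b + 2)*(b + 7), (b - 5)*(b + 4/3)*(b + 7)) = b + 7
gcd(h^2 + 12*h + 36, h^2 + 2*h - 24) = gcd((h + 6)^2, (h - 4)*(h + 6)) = h + 6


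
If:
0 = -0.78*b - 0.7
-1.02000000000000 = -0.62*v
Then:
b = -0.90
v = 1.65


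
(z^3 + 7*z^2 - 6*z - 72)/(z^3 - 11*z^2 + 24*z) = (z^2 + 10*z + 24)/(z*(z - 8))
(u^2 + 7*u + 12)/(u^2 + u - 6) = (u + 4)/(u - 2)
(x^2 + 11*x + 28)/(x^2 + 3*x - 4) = (x + 7)/(x - 1)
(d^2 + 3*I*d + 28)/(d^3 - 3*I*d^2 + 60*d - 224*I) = (d + 7*I)/(d^2 + I*d + 56)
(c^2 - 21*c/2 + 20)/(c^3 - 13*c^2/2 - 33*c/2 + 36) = (2*c - 5)/(2*c^2 + 3*c - 9)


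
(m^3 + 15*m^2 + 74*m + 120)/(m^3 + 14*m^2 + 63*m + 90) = (m + 4)/(m + 3)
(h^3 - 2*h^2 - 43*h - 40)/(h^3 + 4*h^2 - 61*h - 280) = (h + 1)/(h + 7)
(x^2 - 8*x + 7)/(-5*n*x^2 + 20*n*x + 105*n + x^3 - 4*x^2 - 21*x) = (x - 1)/(-5*n*x - 15*n + x^2 + 3*x)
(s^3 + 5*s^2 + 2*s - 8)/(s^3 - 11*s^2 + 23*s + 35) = (s^3 + 5*s^2 + 2*s - 8)/(s^3 - 11*s^2 + 23*s + 35)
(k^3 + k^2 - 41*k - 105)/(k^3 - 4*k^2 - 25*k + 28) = (k^2 + 8*k + 15)/(k^2 + 3*k - 4)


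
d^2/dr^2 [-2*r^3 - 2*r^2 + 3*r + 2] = -12*r - 4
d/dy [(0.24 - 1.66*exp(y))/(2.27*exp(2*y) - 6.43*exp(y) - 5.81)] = (3.7682*exp(2*y) - 1.0896*exp(y) + 11.1878)*exp(y)/(5.1529*exp(4*y) - 29.1922*exp(3*y) + 14.9675*exp(2*y) + 74.7166*exp(y) + 33.7561)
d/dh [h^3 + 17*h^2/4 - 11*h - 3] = 3*h^2 + 17*h/2 - 11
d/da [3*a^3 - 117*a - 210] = 9*a^2 - 117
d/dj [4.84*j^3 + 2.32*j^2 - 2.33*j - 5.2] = 14.52*j^2 + 4.64*j - 2.33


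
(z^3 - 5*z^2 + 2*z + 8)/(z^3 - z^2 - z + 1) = (z^2 - 6*z + 8)/(z^2 - 2*z + 1)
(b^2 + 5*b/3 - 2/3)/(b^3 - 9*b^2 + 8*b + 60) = (b - 1/3)/(b^2 - 11*b + 30)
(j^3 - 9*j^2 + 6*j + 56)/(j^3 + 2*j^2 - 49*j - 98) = (j - 4)/(j + 7)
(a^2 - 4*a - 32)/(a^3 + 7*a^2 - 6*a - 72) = (a - 8)/(a^2 + 3*a - 18)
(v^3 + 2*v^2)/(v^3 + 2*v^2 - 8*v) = v*(v + 2)/(v^2 + 2*v - 8)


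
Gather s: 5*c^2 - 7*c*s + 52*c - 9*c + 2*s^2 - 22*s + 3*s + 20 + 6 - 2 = 5*c^2 + 43*c + 2*s^2 + s*(-7*c - 19) + 24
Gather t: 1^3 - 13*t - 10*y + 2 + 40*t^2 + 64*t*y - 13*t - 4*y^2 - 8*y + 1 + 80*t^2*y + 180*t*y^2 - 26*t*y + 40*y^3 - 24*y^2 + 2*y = t^2*(80*y + 40) + t*(180*y^2 + 38*y - 26) + 40*y^3 - 28*y^2 - 16*y + 4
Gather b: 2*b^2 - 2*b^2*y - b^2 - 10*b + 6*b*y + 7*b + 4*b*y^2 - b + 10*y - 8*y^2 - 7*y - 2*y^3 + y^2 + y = b^2*(1 - 2*y) + b*(4*y^2 + 6*y - 4) - 2*y^3 - 7*y^2 + 4*y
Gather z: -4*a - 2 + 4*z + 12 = -4*a + 4*z + 10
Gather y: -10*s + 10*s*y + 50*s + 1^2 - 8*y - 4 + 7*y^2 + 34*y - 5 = 40*s + 7*y^2 + y*(10*s + 26) - 8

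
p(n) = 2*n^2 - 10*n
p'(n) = 4*n - 10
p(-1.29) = 16.23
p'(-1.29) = -15.16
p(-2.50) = 37.50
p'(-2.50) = -20.00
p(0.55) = -4.90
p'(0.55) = -7.80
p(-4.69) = 90.89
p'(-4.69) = -28.76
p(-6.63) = 154.21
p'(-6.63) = -36.52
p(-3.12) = 50.67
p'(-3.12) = -22.48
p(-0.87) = 10.21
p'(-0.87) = -13.48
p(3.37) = -10.99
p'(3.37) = 3.48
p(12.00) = 168.00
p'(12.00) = 38.00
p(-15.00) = 600.00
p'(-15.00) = -70.00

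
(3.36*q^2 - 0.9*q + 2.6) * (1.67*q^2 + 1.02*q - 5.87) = 5.6112*q^4 + 1.9242*q^3 - 16.2992*q^2 + 7.935*q - 15.262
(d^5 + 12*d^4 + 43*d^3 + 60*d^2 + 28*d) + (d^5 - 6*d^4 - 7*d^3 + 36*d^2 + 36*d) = 2*d^5 + 6*d^4 + 36*d^3 + 96*d^2 + 64*d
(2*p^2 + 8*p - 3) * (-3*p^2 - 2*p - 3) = -6*p^4 - 28*p^3 - 13*p^2 - 18*p + 9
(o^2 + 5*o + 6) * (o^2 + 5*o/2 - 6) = o^4 + 15*o^3/2 + 25*o^2/2 - 15*o - 36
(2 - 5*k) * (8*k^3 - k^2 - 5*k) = -40*k^4 + 21*k^3 + 23*k^2 - 10*k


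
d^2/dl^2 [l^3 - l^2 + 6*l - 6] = 6*l - 2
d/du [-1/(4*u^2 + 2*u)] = (4*u + 1)/(2*u^2*(2*u + 1)^2)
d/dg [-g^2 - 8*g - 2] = -2*g - 8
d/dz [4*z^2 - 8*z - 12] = 8*z - 8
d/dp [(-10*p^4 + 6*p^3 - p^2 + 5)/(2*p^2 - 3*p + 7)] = (-40*p^5 + 102*p^4 - 316*p^3 + 129*p^2 - 34*p + 15)/(4*p^4 - 12*p^3 + 37*p^2 - 42*p + 49)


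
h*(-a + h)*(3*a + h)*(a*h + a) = -3*a^3*h^2 - 3*a^3*h + 2*a^2*h^3 + 2*a^2*h^2 + a*h^4 + a*h^3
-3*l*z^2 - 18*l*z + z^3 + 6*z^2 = z*(-3*l + z)*(z + 6)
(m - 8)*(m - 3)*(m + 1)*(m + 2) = m^4 - 8*m^3 - 7*m^2 + 50*m + 48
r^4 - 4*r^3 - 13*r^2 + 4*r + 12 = (r - 6)*(r - 1)*(r + 1)*(r + 2)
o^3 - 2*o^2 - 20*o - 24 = (o - 6)*(o + 2)^2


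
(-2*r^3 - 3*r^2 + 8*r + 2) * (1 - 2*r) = 4*r^4 + 4*r^3 - 19*r^2 + 4*r + 2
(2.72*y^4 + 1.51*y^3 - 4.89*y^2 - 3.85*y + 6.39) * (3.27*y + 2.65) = 8.8944*y^5 + 12.1457*y^4 - 11.9888*y^3 - 25.548*y^2 + 10.6928*y + 16.9335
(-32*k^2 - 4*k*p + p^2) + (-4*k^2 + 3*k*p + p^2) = -36*k^2 - k*p + 2*p^2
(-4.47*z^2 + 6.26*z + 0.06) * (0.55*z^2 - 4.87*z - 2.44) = -2.4585*z^4 + 25.2119*z^3 - 19.5464*z^2 - 15.5666*z - 0.1464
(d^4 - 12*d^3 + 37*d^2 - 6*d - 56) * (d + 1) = d^5 - 11*d^4 + 25*d^3 + 31*d^2 - 62*d - 56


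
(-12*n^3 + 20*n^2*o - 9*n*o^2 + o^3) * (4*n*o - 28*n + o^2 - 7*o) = -48*n^4*o + 336*n^4 + 68*n^3*o^2 - 476*n^3*o - 16*n^2*o^3 + 112*n^2*o^2 - 5*n*o^4 + 35*n*o^3 + o^5 - 7*o^4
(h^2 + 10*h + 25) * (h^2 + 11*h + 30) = h^4 + 21*h^3 + 165*h^2 + 575*h + 750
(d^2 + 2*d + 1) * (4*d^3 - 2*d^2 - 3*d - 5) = 4*d^5 + 6*d^4 - 3*d^3 - 13*d^2 - 13*d - 5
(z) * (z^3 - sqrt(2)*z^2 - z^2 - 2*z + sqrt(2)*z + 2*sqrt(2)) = z^4 - sqrt(2)*z^3 - z^3 - 2*z^2 + sqrt(2)*z^2 + 2*sqrt(2)*z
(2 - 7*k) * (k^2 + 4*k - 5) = -7*k^3 - 26*k^2 + 43*k - 10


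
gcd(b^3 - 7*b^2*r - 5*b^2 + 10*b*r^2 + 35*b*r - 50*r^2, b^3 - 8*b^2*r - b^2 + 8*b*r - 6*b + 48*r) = 1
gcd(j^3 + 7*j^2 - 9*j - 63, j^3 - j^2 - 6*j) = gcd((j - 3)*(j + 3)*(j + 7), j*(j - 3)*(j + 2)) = j - 3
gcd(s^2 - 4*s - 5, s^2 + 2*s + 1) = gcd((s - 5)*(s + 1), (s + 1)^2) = s + 1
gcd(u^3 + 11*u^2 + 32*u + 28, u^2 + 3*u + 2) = u + 2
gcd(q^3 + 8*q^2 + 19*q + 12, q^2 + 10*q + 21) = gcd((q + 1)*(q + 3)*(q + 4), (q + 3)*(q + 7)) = q + 3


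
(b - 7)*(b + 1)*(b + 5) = b^3 - b^2 - 37*b - 35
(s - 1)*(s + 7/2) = s^2 + 5*s/2 - 7/2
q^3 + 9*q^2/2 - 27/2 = (q - 3/2)*(q + 3)^2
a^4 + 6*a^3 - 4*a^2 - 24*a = a*(a - 2)*(a + 2)*(a + 6)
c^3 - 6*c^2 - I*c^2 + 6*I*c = c*(c - 6)*(c - I)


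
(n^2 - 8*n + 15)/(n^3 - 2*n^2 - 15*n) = (n - 3)/(n*(n + 3))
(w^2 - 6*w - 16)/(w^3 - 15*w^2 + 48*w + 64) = (w + 2)/(w^2 - 7*w - 8)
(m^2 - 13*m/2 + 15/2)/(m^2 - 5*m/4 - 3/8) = 4*(m - 5)/(4*m + 1)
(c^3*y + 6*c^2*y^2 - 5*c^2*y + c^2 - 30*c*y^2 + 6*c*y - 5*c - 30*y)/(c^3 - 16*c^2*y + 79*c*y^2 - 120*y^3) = (c^3*y + 6*c^2*y^2 - 5*c^2*y + c^2 - 30*c*y^2 + 6*c*y - 5*c - 30*y)/(c^3 - 16*c^2*y + 79*c*y^2 - 120*y^3)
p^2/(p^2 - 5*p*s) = p/(p - 5*s)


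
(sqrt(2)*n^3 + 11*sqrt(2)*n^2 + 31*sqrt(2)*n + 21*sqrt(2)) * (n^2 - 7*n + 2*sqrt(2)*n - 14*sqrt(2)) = sqrt(2)*n^5 + 4*n^4 + 4*sqrt(2)*n^4 - 46*sqrt(2)*n^3 + 16*n^3 - 196*sqrt(2)*n^2 - 184*n^2 - 784*n - 147*sqrt(2)*n - 588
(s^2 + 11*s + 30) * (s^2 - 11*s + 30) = s^4 - 61*s^2 + 900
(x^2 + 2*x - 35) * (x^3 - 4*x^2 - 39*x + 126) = x^5 - 2*x^4 - 82*x^3 + 188*x^2 + 1617*x - 4410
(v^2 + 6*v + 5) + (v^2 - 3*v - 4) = 2*v^2 + 3*v + 1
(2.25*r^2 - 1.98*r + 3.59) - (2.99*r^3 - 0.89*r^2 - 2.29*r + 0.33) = -2.99*r^3 + 3.14*r^2 + 0.31*r + 3.26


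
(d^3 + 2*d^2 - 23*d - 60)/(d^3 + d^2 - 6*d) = (d^2 - d - 20)/(d*(d - 2))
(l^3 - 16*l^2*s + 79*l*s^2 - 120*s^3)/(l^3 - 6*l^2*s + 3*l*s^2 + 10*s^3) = (-l^2 + 11*l*s - 24*s^2)/(-l^2 + l*s + 2*s^2)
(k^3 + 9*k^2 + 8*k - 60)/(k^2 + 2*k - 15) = (k^2 + 4*k - 12)/(k - 3)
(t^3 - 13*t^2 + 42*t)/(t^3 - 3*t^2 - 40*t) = (-t^2 + 13*t - 42)/(-t^2 + 3*t + 40)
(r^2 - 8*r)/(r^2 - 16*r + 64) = r/(r - 8)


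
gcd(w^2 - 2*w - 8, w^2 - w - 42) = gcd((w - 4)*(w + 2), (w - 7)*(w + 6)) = 1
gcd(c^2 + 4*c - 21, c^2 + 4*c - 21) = c^2 + 4*c - 21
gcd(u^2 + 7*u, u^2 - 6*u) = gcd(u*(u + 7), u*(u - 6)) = u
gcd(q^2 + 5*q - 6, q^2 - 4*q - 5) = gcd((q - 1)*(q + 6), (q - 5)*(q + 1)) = 1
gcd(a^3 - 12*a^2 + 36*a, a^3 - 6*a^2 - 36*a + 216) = a^2 - 12*a + 36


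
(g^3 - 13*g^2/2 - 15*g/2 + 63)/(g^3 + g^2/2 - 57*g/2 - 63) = (2*g - 7)/(2*g + 7)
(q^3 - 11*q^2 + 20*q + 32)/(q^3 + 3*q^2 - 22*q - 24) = (q - 8)/(q + 6)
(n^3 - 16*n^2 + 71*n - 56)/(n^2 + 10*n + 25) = (n^3 - 16*n^2 + 71*n - 56)/(n^2 + 10*n + 25)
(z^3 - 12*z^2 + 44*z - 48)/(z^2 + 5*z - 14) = (z^2 - 10*z + 24)/(z + 7)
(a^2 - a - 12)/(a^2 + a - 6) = (a - 4)/(a - 2)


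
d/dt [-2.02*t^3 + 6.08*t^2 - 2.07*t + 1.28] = -6.06*t^2 + 12.16*t - 2.07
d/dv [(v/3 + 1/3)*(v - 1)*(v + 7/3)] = v^2 + 14*v/9 - 1/3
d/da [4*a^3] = 12*a^2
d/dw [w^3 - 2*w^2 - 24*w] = 3*w^2 - 4*w - 24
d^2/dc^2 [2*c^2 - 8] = 4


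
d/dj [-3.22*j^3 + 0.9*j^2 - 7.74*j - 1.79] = -9.66*j^2 + 1.8*j - 7.74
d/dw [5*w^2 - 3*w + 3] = 10*w - 3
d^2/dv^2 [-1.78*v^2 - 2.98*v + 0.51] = -3.56000000000000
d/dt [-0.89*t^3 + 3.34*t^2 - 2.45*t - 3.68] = -2.67*t^2 + 6.68*t - 2.45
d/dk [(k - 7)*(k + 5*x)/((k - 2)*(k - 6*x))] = (-(k - 7)*(k - 2)*(k + 5*x) - (k - 7)*(k - 6*x)*(k + 5*x) + (k - 2)*(k - 6*x)*(2*k + 5*x - 7))/((k - 2)^2*(k - 6*x)^2)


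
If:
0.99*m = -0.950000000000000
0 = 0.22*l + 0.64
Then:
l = -2.91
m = -0.96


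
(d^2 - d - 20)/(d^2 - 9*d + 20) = (d + 4)/(d - 4)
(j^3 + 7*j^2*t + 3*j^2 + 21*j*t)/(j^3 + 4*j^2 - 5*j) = (j^2 + 7*j*t + 3*j + 21*t)/(j^2 + 4*j - 5)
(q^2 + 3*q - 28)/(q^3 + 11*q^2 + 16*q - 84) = (q - 4)/(q^2 + 4*q - 12)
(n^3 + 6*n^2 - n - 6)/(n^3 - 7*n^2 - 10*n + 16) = (n^2 + 7*n + 6)/(n^2 - 6*n - 16)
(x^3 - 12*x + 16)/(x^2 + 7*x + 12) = (x^2 - 4*x + 4)/(x + 3)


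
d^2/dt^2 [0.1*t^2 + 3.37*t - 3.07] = 0.200000000000000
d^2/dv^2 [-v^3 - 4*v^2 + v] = -6*v - 8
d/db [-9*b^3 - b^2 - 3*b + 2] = -27*b^2 - 2*b - 3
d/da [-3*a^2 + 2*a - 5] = 2 - 6*a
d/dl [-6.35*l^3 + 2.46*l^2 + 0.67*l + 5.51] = -19.05*l^2 + 4.92*l + 0.67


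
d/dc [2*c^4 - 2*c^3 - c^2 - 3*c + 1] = 8*c^3 - 6*c^2 - 2*c - 3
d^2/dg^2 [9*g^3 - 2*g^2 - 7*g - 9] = 54*g - 4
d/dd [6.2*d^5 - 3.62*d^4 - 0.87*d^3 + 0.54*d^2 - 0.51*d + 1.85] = 31.0*d^4 - 14.48*d^3 - 2.61*d^2 + 1.08*d - 0.51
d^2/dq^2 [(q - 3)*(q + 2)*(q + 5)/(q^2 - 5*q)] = 4*(17*q^3 - 45*q^2 + 225*q - 375)/(q^3*(q^3 - 15*q^2 + 75*q - 125))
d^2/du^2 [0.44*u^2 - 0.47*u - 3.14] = 0.880000000000000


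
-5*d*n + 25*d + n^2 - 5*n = (-5*d + n)*(n - 5)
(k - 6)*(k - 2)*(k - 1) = k^3 - 9*k^2 + 20*k - 12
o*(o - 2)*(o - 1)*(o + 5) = o^4 + 2*o^3 - 13*o^2 + 10*o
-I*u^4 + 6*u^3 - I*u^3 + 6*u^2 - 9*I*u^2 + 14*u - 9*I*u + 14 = (u - 2*I)*(u + I)*(u + 7*I)*(-I*u - I)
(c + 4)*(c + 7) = c^2 + 11*c + 28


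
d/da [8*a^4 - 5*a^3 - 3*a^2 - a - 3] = 32*a^3 - 15*a^2 - 6*a - 1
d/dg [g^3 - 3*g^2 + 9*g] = 3*g^2 - 6*g + 9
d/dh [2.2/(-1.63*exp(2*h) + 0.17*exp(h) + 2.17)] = (7.172*exp(h) - 0.374)*exp(h)/(-1.63*exp(2*h) + 0.17*exp(h) + 2.17)^2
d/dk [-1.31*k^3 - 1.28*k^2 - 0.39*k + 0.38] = -3.93*k^2 - 2.56*k - 0.39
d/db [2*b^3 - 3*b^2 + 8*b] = 6*b^2 - 6*b + 8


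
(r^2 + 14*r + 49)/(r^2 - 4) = (r^2 + 14*r + 49)/(r^2 - 4)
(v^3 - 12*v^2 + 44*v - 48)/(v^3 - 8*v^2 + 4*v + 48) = (v - 2)/(v + 2)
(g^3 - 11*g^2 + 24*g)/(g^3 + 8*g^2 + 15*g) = (g^2 - 11*g + 24)/(g^2 + 8*g + 15)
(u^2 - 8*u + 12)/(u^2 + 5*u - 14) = (u - 6)/(u + 7)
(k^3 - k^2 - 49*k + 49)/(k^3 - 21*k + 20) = (k^2 - 49)/(k^2 + k - 20)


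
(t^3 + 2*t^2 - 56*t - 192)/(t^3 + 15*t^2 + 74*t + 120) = (t - 8)/(t + 5)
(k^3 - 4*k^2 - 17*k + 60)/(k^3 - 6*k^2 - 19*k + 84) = (k - 5)/(k - 7)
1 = 1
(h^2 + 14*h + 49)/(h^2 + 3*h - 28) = (h + 7)/(h - 4)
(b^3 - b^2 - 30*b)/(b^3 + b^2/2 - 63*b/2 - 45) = 2*b/(2*b + 3)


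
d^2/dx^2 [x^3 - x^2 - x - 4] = 6*x - 2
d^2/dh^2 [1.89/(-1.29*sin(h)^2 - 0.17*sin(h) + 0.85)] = (12.580596*sin(h)^4 + 1.243431*sin(h)^3 - 10.526733*sin(h)^2 - 2.213757*sin(h) - 4.254012)/(1.29*sin(h)^2 + 0.17*sin(h) - 0.85)^3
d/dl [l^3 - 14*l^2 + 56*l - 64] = 3*l^2 - 28*l + 56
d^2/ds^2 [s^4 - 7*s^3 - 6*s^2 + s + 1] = 12*s^2 - 42*s - 12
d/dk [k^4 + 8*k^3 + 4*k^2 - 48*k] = 4*k^3 + 24*k^2 + 8*k - 48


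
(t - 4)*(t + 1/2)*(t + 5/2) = t^3 - t^2 - 43*t/4 - 5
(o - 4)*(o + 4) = o^2 - 16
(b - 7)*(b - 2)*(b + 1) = b^3 - 8*b^2 + 5*b + 14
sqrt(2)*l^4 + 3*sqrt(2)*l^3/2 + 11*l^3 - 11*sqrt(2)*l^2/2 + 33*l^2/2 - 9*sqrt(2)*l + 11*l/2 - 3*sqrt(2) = (l + 1)*(l - sqrt(2)/2)*(l + 6*sqrt(2))*(sqrt(2)*l + sqrt(2)/2)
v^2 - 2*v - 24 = (v - 6)*(v + 4)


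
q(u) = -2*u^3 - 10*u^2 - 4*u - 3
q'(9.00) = -670.00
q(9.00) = -2307.00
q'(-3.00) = 2.00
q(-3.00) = -27.00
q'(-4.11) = -23.15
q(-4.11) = -16.63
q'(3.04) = -120.25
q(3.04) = -163.76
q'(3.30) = -135.34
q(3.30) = -196.97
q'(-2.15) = 11.26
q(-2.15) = -20.75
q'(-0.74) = 7.51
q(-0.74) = -4.71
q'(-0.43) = 3.49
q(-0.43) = -2.97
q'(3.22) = -130.61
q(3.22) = -186.34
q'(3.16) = -127.11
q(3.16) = -178.60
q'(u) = -6*u^2 - 20*u - 4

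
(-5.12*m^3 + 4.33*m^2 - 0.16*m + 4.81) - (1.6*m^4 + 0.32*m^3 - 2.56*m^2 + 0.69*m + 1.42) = -1.6*m^4 - 5.44*m^3 + 6.89*m^2 - 0.85*m + 3.39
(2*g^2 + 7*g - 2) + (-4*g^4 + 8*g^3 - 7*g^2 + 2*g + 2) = -4*g^4 + 8*g^3 - 5*g^2 + 9*g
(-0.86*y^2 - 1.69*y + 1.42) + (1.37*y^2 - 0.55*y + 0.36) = 0.51*y^2 - 2.24*y + 1.78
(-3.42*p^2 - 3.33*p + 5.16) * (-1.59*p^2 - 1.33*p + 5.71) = 5.4378*p^4 + 9.8433*p^3 - 23.3037*p^2 - 25.8771*p + 29.4636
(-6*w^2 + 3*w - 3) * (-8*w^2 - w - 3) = 48*w^4 - 18*w^3 + 39*w^2 - 6*w + 9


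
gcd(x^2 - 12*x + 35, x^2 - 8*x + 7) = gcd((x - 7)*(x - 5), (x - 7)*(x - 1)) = x - 7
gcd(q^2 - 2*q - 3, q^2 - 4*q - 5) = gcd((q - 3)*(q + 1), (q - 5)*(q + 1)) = q + 1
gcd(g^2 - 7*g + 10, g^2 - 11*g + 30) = g - 5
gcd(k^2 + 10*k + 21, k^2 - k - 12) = k + 3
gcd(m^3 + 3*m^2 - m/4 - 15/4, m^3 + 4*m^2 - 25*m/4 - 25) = m + 5/2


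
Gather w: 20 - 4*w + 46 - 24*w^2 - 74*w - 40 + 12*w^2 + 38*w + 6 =-12*w^2 - 40*w + 32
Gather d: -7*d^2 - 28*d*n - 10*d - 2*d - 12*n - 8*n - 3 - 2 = -7*d^2 + d*(-28*n - 12) - 20*n - 5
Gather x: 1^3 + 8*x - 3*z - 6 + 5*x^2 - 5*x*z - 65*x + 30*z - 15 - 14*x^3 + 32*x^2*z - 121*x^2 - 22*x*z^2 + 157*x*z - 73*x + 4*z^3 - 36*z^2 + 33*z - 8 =-14*x^3 + x^2*(32*z - 116) + x*(-22*z^2 + 152*z - 130) + 4*z^3 - 36*z^2 + 60*z - 28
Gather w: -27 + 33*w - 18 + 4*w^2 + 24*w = 4*w^2 + 57*w - 45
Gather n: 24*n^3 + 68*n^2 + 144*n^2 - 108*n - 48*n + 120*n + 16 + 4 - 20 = 24*n^3 + 212*n^2 - 36*n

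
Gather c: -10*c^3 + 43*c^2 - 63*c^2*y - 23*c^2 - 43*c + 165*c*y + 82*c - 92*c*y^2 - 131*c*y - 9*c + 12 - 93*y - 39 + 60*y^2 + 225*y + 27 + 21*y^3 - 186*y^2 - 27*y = -10*c^3 + c^2*(20 - 63*y) + c*(-92*y^2 + 34*y + 30) + 21*y^3 - 126*y^2 + 105*y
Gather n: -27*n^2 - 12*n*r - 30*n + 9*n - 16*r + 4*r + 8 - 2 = -27*n^2 + n*(-12*r - 21) - 12*r + 6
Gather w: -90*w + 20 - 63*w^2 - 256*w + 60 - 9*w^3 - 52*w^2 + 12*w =-9*w^3 - 115*w^2 - 334*w + 80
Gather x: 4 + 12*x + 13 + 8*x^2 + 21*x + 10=8*x^2 + 33*x + 27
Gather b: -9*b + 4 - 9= -9*b - 5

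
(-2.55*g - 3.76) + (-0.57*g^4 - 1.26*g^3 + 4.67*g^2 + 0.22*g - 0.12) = -0.57*g^4 - 1.26*g^3 + 4.67*g^2 - 2.33*g - 3.88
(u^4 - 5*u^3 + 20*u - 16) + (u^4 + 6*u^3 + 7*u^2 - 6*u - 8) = 2*u^4 + u^3 + 7*u^2 + 14*u - 24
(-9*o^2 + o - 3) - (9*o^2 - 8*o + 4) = -18*o^2 + 9*o - 7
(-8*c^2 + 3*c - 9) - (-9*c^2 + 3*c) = c^2 - 9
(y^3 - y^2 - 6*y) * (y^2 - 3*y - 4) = y^5 - 4*y^4 - 7*y^3 + 22*y^2 + 24*y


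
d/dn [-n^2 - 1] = -2*n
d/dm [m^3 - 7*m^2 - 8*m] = 3*m^2 - 14*m - 8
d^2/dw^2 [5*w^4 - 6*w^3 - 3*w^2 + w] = 60*w^2 - 36*w - 6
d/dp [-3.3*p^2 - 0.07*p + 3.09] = -6.6*p - 0.07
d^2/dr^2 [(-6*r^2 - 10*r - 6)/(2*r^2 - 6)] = 2*(-5*r^3 - 36*r^2 - 45*r - 36)/(r^6 - 9*r^4 + 27*r^2 - 27)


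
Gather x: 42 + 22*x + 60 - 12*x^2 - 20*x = -12*x^2 + 2*x + 102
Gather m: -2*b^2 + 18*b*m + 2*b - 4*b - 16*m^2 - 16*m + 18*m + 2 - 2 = -2*b^2 - 2*b - 16*m^2 + m*(18*b + 2)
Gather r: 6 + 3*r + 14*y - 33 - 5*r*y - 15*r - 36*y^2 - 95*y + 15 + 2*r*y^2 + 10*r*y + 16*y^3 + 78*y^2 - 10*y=r*(2*y^2 + 5*y - 12) + 16*y^3 + 42*y^2 - 91*y - 12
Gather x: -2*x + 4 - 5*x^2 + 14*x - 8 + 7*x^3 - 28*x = 7*x^3 - 5*x^2 - 16*x - 4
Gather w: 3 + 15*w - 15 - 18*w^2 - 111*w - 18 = -18*w^2 - 96*w - 30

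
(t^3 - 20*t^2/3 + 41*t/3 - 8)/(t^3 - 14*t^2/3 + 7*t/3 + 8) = (t - 1)/(t + 1)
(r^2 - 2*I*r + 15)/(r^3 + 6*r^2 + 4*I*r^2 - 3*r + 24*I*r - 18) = (r - 5*I)/(r^2 + r*(6 + I) + 6*I)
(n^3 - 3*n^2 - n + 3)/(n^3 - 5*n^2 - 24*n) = (-n^3 + 3*n^2 + n - 3)/(n*(-n^2 + 5*n + 24))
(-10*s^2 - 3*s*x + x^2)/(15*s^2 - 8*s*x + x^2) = (2*s + x)/(-3*s + x)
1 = 1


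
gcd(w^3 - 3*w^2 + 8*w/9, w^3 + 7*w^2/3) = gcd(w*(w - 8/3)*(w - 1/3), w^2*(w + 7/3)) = w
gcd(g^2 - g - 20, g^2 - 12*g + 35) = g - 5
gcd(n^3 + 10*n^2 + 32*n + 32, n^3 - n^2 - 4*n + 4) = n + 2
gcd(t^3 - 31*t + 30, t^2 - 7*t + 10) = t - 5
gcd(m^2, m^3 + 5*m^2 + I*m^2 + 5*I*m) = m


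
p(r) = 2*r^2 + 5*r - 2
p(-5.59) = 32.55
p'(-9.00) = -31.00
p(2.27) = 19.66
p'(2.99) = 16.96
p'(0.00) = 5.00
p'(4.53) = 23.12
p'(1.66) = 11.64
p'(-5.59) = -17.36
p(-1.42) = -5.07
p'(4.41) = 22.64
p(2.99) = 30.83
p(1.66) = 11.81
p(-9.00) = 115.00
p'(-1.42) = -0.68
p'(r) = 4*r + 5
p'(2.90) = 16.60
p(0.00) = -2.00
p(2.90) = 29.32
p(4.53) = 61.69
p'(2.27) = 14.08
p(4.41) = 58.95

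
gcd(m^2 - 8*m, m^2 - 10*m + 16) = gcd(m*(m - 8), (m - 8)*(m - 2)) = m - 8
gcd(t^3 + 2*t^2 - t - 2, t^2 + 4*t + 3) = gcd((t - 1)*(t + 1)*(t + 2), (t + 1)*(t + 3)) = t + 1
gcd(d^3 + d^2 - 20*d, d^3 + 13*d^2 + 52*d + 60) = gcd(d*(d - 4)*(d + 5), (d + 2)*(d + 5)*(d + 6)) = d + 5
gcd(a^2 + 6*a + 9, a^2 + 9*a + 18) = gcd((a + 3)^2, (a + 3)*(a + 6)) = a + 3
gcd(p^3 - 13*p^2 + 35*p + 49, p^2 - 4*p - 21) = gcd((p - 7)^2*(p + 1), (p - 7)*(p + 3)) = p - 7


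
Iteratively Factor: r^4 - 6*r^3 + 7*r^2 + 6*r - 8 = (r - 2)*(r^3 - 4*r^2 - r + 4) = (r - 2)*(r - 1)*(r^2 - 3*r - 4) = (r - 2)*(r - 1)*(r + 1)*(r - 4)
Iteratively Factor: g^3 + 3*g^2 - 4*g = (g - 1)*(g^2 + 4*g) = (g - 1)*(g + 4)*(g)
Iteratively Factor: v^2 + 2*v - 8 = (v - 2)*(v + 4)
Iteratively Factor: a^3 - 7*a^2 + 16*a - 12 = (a - 2)*(a^2 - 5*a + 6) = (a - 3)*(a - 2)*(a - 2)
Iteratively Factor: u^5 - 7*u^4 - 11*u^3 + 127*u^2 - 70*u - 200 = (u - 5)*(u^4 - 2*u^3 - 21*u^2 + 22*u + 40) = (u - 5)*(u + 1)*(u^3 - 3*u^2 - 18*u + 40) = (u - 5)^2*(u + 1)*(u^2 + 2*u - 8) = (u - 5)^2*(u - 2)*(u + 1)*(u + 4)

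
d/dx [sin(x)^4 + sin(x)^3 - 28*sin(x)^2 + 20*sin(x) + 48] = (4*sin(x)^3 + 3*sin(x)^2 - 56*sin(x) + 20)*cos(x)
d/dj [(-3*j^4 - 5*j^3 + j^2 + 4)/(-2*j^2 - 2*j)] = (6*j^5 + 14*j^4 + 10*j^3 - j^2 + 8*j + 4)/(2*j^2*(j^2 + 2*j + 1))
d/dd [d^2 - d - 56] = 2*d - 1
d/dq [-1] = 0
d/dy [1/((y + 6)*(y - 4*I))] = ((-y + 4*I)*(y + 6) - (y - 4*I)^2)/((y + 6)^2*(y - 4*I)^3)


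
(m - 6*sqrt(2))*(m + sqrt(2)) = m^2 - 5*sqrt(2)*m - 12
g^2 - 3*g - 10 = (g - 5)*(g + 2)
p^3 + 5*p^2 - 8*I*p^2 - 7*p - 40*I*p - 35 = (p + 5)*(p - 7*I)*(p - I)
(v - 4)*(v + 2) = v^2 - 2*v - 8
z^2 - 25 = (z - 5)*(z + 5)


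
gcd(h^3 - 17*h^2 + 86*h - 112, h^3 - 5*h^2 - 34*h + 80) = h^2 - 10*h + 16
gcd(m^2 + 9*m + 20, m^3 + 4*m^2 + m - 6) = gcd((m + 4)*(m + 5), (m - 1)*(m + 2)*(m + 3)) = 1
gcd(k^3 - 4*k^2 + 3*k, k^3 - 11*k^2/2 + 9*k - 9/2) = k^2 - 4*k + 3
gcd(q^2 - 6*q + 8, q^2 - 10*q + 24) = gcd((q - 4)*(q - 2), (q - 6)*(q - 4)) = q - 4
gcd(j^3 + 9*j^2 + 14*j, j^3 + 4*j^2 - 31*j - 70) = j^2 + 9*j + 14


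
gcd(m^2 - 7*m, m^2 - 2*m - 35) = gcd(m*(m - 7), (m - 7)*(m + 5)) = m - 7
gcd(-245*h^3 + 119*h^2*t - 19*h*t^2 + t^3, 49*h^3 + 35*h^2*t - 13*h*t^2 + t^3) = 49*h^2 - 14*h*t + t^2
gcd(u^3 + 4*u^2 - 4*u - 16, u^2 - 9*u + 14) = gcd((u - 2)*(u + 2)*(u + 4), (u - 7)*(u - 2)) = u - 2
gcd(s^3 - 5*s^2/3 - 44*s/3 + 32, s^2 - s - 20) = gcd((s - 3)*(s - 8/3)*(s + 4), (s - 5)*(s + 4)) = s + 4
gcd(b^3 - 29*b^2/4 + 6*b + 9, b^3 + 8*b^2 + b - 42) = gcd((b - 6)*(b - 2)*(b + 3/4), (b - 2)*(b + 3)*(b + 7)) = b - 2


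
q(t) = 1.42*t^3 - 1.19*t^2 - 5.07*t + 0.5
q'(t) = 4.26*t^2 - 2.38*t - 5.07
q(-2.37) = -13.07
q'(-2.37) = 24.50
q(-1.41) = 1.30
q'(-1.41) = 6.76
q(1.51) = -4.98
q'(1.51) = 1.05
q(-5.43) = -234.40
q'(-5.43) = 133.46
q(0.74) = -3.33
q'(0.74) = -4.50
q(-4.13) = -98.89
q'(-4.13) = 77.42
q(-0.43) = 2.35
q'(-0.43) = -3.26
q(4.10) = 57.58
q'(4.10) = 56.78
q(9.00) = 893.66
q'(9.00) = 318.57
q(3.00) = 12.92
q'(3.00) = 26.13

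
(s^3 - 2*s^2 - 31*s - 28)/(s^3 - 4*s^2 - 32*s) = (s^2 - 6*s - 7)/(s*(s - 8))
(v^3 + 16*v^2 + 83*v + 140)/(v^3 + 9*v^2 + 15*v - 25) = (v^2 + 11*v + 28)/(v^2 + 4*v - 5)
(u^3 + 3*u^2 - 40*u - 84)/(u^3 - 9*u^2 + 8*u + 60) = (u + 7)/(u - 5)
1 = 1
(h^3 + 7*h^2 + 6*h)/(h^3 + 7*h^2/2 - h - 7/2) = 2*h*(h + 6)/(2*h^2 + 5*h - 7)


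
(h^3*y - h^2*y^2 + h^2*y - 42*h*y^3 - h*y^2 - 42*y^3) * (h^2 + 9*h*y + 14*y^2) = h^5*y + 8*h^4*y^2 + h^4*y - 37*h^3*y^3 + 8*h^3*y^2 - 392*h^2*y^4 - 37*h^2*y^3 - 588*h*y^5 - 392*h*y^4 - 588*y^5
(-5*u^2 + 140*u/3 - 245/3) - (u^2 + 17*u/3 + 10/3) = -6*u^2 + 41*u - 85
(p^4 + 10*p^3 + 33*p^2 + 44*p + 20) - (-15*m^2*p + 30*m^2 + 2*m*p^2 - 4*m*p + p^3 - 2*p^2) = 15*m^2*p - 30*m^2 - 2*m*p^2 + 4*m*p + p^4 + 9*p^3 + 35*p^2 + 44*p + 20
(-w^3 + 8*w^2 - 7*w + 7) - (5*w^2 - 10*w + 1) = -w^3 + 3*w^2 + 3*w + 6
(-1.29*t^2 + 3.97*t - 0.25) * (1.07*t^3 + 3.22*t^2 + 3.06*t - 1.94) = -1.3803*t^5 + 0.0941000000000001*t^4 + 8.5685*t^3 + 13.8458*t^2 - 8.4668*t + 0.485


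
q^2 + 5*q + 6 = (q + 2)*(q + 3)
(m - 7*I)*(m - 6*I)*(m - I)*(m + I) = m^4 - 13*I*m^3 - 41*m^2 - 13*I*m - 42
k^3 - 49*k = k*(k - 7)*(k + 7)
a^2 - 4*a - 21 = (a - 7)*(a + 3)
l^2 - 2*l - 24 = (l - 6)*(l + 4)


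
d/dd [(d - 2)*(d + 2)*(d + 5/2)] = 3*d^2 + 5*d - 4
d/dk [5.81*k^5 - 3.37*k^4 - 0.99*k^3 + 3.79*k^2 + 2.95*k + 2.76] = 29.05*k^4 - 13.48*k^3 - 2.97*k^2 + 7.58*k + 2.95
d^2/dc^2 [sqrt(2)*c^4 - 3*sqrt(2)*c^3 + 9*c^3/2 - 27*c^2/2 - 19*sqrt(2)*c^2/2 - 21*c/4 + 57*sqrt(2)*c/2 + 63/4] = 12*sqrt(2)*c^2 - 18*sqrt(2)*c + 27*c - 27 - 19*sqrt(2)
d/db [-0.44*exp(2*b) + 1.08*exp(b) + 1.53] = (1.08 - 0.88*exp(b))*exp(b)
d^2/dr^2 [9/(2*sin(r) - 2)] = -(9*sin(r) + 18)/(2*(sin(r) - 1)^2)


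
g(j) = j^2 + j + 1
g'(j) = 2*j + 1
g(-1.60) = 1.96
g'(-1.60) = -2.20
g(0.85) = 2.57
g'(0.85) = 2.70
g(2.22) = 8.15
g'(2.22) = 5.44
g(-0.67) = 0.78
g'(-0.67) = -0.34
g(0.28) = 1.36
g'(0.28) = 1.56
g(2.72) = 11.12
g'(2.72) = 6.44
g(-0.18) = 0.85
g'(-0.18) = 0.64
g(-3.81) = 11.71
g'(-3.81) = -6.62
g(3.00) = 13.00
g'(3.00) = 7.00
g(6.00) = 43.00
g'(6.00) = 13.00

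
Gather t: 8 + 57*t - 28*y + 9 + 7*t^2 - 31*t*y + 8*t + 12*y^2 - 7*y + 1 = 7*t^2 + t*(65 - 31*y) + 12*y^2 - 35*y + 18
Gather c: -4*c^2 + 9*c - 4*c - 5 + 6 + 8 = -4*c^2 + 5*c + 9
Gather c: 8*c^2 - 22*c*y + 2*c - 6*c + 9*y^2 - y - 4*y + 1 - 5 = 8*c^2 + c*(-22*y - 4) + 9*y^2 - 5*y - 4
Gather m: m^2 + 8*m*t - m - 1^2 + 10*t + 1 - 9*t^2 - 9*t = m^2 + m*(8*t - 1) - 9*t^2 + t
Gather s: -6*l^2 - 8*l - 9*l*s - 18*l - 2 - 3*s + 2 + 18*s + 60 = -6*l^2 - 26*l + s*(15 - 9*l) + 60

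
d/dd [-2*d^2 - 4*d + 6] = -4*d - 4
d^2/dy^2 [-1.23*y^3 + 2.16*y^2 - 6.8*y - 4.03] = 4.32 - 7.38*y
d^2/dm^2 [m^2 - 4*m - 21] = 2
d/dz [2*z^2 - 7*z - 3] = 4*z - 7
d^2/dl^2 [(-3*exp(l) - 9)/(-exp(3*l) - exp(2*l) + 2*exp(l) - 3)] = (12*exp(6*l) + 90*exp(5*l) + 126*exp(4*l) - 111*exp(3*l) - 351*exp(2*l) - 54*exp(l) + 81)*exp(l)/(exp(9*l) + 3*exp(8*l) - 3*exp(7*l) - 2*exp(6*l) + 24*exp(5*l) - 15*exp(4*l) - 17*exp(3*l) + 63*exp(2*l) - 54*exp(l) + 27)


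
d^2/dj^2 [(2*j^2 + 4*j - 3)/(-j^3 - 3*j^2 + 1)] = 2*(-2*j^6 - 12*j^5 - 18*j^4 + 22*j^3 + 39*j^2 - 27*j + 7)/(j^9 + 9*j^8 + 27*j^7 + 24*j^6 - 18*j^5 - 27*j^4 + 3*j^3 + 9*j^2 - 1)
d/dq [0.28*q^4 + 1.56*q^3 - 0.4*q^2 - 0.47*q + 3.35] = 1.12*q^3 + 4.68*q^2 - 0.8*q - 0.47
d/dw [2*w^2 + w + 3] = 4*w + 1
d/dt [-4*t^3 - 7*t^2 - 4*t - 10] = -12*t^2 - 14*t - 4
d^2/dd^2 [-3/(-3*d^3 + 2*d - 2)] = 6*(-9*d*(3*d^3 - 2*d + 2) + (9*d^2 - 2)^2)/(3*d^3 - 2*d + 2)^3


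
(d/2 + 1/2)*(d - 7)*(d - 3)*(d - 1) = d^4/2 - 5*d^3 + 10*d^2 + 5*d - 21/2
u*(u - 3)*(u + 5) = u^3 + 2*u^2 - 15*u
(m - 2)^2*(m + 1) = m^3 - 3*m^2 + 4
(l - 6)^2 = l^2 - 12*l + 36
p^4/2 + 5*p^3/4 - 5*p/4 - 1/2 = (p/2 + 1/2)*(p - 1)*(p + 1/2)*(p + 2)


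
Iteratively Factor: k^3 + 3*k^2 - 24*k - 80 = (k + 4)*(k^2 - k - 20) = (k + 4)^2*(k - 5)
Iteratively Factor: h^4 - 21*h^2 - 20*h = (h - 5)*(h^3 + 5*h^2 + 4*h) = (h - 5)*(h + 1)*(h^2 + 4*h) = h*(h - 5)*(h + 1)*(h + 4)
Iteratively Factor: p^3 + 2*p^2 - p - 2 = (p + 2)*(p^2 - 1) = (p - 1)*(p + 2)*(p + 1)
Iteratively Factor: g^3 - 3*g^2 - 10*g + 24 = (g + 3)*(g^2 - 6*g + 8) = (g - 4)*(g + 3)*(g - 2)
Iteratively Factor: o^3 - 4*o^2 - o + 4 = (o - 1)*(o^2 - 3*o - 4) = (o - 1)*(o + 1)*(o - 4)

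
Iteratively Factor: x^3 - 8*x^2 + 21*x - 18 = (x - 3)*(x^2 - 5*x + 6) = (x - 3)*(x - 2)*(x - 3)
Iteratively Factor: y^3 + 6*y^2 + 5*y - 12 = (y - 1)*(y^2 + 7*y + 12) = (y - 1)*(y + 3)*(y + 4)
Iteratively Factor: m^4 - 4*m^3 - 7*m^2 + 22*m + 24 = (m + 2)*(m^3 - 6*m^2 + 5*m + 12) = (m - 3)*(m + 2)*(m^2 - 3*m - 4) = (m - 4)*(m - 3)*(m + 2)*(m + 1)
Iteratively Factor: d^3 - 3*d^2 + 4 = (d - 2)*(d^2 - d - 2) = (d - 2)*(d + 1)*(d - 2)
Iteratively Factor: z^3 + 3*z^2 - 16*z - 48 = (z - 4)*(z^2 + 7*z + 12) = (z - 4)*(z + 3)*(z + 4)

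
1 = 1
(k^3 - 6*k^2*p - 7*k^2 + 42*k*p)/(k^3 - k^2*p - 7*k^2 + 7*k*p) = (-k + 6*p)/(-k + p)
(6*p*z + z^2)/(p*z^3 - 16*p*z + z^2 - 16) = z*(6*p + z)/(p*z^3 - 16*p*z + z^2 - 16)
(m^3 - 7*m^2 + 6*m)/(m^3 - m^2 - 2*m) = (-m^2 + 7*m - 6)/(-m^2 + m + 2)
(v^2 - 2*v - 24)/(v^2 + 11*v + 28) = (v - 6)/(v + 7)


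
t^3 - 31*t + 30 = (t - 5)*(t - 1)*(t + 6)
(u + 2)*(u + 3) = u^2 + 5*u + 6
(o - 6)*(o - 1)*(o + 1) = o^3 - 6*o^2 - o + 6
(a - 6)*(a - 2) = a^2 - 8*a + 12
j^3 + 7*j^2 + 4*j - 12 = (j - 1)*(j + 2)*(j + 6)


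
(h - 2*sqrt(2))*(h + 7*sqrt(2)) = h^2 + 5*sqrt(2)*h - 28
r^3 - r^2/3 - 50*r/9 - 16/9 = (r - 8/3)*(r + 1/3)*(r + 2)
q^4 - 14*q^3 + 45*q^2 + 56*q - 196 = (q - 7)^2*(q - 2)*(q + 2)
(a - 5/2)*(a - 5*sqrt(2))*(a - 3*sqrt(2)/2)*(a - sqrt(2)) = a^4 - 15*sqrt(2)*a^3/2 - 5*a^3/2 + 75*sqrt(2)*a^2/4 + 28*a^2 - 70*a - 15*sqrt(2)*a + 75*sqrt(2)/2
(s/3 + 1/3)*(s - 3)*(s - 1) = s^3/3 - s^2 - s/3 + 1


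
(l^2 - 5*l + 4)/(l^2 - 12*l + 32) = (l - 1)/(l - 8)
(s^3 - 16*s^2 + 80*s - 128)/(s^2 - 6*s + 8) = (s^2 - 12*s + 32)/(s - 2)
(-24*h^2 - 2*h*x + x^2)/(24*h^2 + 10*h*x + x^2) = (-6*h + x)/(6*h + x)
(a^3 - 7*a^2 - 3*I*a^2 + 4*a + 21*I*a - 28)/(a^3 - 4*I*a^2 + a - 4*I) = (a - 7)/(a - I)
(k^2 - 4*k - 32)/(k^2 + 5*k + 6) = (k^2 - 4*k - 32)/(k^2 + 5*k + 6)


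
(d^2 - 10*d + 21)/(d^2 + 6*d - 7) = (d^2 - 10*d + 21)/(d^2 + 6*d - 7)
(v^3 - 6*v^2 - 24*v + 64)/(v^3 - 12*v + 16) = (v - 8)/(v - 2)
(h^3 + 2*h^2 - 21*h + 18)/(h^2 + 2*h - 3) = (h^2 + 3*h - 18)/(h + 3)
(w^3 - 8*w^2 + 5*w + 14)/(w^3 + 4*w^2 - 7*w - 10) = (w - 7)/(w + 5)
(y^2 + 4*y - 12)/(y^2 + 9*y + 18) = (y - 2)/(y + 3)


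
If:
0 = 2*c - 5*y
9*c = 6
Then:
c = 2/3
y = 4/15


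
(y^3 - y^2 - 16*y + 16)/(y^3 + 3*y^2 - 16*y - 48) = (y - 1)/(y + 3)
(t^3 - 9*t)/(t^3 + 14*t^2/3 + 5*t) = 3*(t - 3)/(3*t + 5)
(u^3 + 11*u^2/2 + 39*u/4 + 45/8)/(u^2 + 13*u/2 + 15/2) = (u^2 + 4*u + 15/4)/(u + 5)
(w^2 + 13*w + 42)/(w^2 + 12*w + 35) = (w + 6)/(w + 5)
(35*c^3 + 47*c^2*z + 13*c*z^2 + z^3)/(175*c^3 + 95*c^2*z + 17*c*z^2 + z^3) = (c + z)/(5*c + z)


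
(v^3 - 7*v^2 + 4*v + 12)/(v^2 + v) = v - 8 + 12/v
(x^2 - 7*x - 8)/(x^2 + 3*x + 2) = (x - 8)/(x + 2)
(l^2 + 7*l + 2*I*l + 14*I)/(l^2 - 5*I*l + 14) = (l + 7)/(l - 7*I)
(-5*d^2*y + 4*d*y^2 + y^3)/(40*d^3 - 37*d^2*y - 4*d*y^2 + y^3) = y/(-8*d + y)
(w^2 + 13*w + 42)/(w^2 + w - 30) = (w + 7)/(w - 5)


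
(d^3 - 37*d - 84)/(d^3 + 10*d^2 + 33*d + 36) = (d - 7)/(d + 3)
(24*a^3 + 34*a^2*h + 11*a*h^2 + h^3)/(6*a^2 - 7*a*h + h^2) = (24*a^3 + 34*a^2*h + 11*a*h^2 + h^3)/(6*a^2 - 7*a*h + h^2)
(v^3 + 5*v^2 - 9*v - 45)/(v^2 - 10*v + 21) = (v^2 + 8*v + 15)/(v - 7)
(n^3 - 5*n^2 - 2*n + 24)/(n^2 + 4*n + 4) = (n^2 - 7*n + 12)/(n + 2)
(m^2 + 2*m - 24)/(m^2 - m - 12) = (m + 6)/(m + 3)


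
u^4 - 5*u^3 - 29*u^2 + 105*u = u*(u - 7)*(u - 3)*(u + 5)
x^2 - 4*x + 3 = (x - 3)*(x - 1)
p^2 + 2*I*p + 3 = (p - I)*(p + 3*I)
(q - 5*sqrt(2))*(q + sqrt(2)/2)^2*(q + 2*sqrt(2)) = q^4 - 2*sqrt(2)*q^3 - 51*q^2/2 - 43*sqrt(2)*q/2 - 10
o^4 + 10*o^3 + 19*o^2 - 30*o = o*(o - 1)*(o + 5)*(o + 6)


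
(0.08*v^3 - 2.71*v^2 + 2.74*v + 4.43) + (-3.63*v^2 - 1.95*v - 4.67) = 0.08*v^3 - 6.34*v^2 + 0.79*v - 0.24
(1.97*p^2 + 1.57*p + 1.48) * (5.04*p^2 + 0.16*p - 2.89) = 9.9288*p^4 + 8.228*p^3 + 2.0171*p^2 - 4.3005*p - 4.2772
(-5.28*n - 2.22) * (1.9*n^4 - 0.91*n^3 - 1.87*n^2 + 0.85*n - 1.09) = -10.032*n^5 + 0.5868*n^4 + 11.8938*n^3 - 0.3366*n^2 + 3.8682*n + 2.4198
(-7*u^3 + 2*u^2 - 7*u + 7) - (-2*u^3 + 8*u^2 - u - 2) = -5*u^3 - 6*u^2 - 6*u + 9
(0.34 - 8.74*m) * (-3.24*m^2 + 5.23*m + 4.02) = 28.3176*m^3 - 46.8118*m^2 - 33.3566*m + 1.3668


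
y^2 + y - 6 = (y - 2)*(y + 3)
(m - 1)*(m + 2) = m^2 + m - 2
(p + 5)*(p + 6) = p^2 + 11*p + 30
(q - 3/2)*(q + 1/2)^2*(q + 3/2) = q^4 + q^3 - 2*q^2 - 9*q/4 - 9/16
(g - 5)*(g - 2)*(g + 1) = g^3 - 6*g^2 + 3*g + 10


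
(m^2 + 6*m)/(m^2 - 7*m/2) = 2*(m + 6)/(2*m - 7)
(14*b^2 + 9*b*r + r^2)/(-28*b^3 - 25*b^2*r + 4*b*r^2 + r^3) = (2*b + r)/(-4*b^2 - 3*b*r + r^2)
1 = 1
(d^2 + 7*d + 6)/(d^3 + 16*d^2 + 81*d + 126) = (d + 1)/(d^2 + 10*d + 21)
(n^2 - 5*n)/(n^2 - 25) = n/(n + 5)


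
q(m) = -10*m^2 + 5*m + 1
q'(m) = 5 - 20*m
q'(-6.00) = 125.00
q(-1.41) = -25.93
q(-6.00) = -389.00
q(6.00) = -329.00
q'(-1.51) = 35.20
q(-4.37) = -211.82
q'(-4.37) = 92.40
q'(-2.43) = 53.60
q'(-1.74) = 39.80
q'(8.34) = -161.80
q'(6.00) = -115.00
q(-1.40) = -25.60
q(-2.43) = -70.20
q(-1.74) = -37.98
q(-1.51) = -29.35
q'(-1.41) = 33.20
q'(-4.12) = 87.40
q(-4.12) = -189.34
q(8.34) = -652.86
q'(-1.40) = 33.00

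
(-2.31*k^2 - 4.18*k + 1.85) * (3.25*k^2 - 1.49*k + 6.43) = -7.5075*k^4 - 10.1431*k^3 - 2.6126*k^2 - 29.6339*k + 11.8955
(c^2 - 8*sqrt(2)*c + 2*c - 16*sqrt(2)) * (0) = 0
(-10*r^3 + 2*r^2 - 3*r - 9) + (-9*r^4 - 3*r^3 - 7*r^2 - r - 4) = -9*r^4 - 13*r^3 - 5*r^2 - 4*r - 13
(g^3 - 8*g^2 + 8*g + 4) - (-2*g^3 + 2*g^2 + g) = 3*g^3 - 10*g^2 + 7*g + 4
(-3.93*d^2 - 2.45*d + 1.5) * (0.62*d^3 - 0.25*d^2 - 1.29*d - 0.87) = -2.4366*d^5 - 0.5365*d^4 + 6.6122*d^3 + 6.2046*d^2 + 0.1965*d - 1.305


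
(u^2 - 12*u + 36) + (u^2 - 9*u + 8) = 2*u^2 - 21*u + 44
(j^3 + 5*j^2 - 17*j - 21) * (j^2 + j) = j^5 + 6*j^4 - 12*j^3 - 38*j^2 - 21*j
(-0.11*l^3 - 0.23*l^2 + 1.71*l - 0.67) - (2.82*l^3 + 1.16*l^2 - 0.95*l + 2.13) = -2.93*l^3 - 1.39*l^2 + 2.66*l - 2.8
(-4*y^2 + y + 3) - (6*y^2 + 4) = -10*y^2 + y - 1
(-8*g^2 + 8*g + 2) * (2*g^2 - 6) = -16*g^4 + 16*g^3 + 52*g^2 - 48*g - 12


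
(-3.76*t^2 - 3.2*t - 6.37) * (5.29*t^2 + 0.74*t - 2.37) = -19.8904*t^4 - 19.7104*t^3 - 27.1541*t^2 + 2.8702*t + 15.0969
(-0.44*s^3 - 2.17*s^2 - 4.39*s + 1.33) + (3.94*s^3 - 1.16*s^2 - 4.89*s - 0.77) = 3.5*s^3 - 3.33*s^2 - 9.28*s + 0.56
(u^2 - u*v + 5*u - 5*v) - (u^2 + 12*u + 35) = -u*v - 7*u - 5*v - 35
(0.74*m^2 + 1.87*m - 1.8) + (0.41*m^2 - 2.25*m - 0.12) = 1.15*m^2 - 0.38*m - 1.92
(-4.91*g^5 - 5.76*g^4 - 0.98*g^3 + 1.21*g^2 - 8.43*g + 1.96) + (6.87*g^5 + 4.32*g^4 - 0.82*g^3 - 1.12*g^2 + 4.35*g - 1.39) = 1.96*g^5 - 1.44*g^4 - 1.8*g^3 + 0.0899999999999999*g^2 - 4.08*g + 0.57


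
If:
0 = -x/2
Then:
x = 0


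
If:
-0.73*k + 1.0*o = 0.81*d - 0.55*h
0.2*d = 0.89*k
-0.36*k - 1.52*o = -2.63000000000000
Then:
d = 32.5097222222222 - 18.7888888888889*o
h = 57.5744191919192 - 35.0931313131313*o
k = 7.30555555555556 - 4.22222222222222*o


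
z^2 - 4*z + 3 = (z - 3)*(z - 1)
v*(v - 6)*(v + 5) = v^3 - v^2 - 30*v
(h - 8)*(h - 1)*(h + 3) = h^3 - 6*h^2 - 19*h + 24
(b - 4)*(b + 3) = b^2 - b - 12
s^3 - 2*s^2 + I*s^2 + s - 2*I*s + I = (s - 1)^2*(s + I)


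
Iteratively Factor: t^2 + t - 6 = (t - 2)*(t + 3)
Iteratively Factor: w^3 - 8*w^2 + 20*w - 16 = (w - 2)*(w^2 - 6*w + 8) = (w - 2)^2*(w - 4)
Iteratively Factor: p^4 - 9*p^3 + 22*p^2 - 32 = (p - 2)*(p^3 - 7*p^2 + 8*p + 16) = (p - 4)*(p - 2)*(p^2 - 3*p - 4) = (p - 4)*(p - 2)*(p + 1)*(p - 4)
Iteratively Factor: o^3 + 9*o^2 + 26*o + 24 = (o + 4)*(o^2 + 5*o + 6) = (o + 3)*(o + 4)*(o + 2)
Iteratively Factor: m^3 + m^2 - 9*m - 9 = (m + 1)*(m^2 - 9) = (m - 3)*(m + 1)*(m + 3)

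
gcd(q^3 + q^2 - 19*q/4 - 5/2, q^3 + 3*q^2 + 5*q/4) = q^2 + 3*q + 5/4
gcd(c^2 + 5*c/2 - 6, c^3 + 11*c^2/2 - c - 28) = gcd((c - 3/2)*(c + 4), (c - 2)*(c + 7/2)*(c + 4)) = c + 4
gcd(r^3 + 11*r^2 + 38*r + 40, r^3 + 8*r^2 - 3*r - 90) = r + 5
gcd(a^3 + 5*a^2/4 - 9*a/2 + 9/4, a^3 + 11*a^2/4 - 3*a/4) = a + 3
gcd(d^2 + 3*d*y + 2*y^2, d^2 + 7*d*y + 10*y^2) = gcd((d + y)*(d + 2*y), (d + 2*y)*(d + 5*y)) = d + 2*y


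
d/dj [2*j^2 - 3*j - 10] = 4*j - 3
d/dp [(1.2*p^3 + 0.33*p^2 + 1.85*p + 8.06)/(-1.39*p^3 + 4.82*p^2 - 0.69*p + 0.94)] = (6.2427*p^4 + 3.487*p^3 + 27.8495*p^2 - 77.078*p + 7.3004)/(1.9321*p^6 - 13.3996*p^5 + 25.1506*p^4 - 9.2648*p^3 + 9.5377*p^2 - 1.2972*p + 0.8836)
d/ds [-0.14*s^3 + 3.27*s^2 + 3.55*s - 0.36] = -0.42*s^2 + 6.54*s + 3.55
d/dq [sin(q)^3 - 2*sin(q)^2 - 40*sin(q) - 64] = (3*sin(q)^2 - 4*sin(q) - 40)*cos(q)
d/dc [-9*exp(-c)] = 9*exp(-c)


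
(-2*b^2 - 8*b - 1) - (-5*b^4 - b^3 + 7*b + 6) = 5*b^4 + b^3 - 2*b^2 - 15*b - 7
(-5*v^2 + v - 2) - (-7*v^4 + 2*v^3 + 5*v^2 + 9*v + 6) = 7*v^4 - 2*v^3 - 10*v^2 - 8*v - 8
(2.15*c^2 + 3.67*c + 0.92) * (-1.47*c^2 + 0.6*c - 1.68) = -3.1605*c^4 - 4.1049*c^3 - 2.7624*c^2 - 5.6136*c - 1.5456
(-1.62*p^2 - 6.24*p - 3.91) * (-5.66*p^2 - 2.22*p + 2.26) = 9.1692*p^4 + 38.9148*p^3 + 32.3222*p^2 - 5.4222*p - 8.8366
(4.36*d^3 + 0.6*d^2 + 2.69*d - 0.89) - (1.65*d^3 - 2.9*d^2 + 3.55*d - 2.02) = 2.71*d^3 + 3.5*d^2 - 0.86*d + 1.13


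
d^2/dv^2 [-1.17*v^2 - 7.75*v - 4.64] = -2.34000000000000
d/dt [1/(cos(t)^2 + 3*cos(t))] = (2*cos(t) + 3)*sin(t)/((cos(t) + 3)^2*cos(t)^2)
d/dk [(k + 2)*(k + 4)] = 2*k + 6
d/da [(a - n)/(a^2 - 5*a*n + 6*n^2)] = (a^2 - 5*a*n + 6*n^2 - (a - n)*(2*a - 5*n))/(a^2 - 5*a*n + 6*n^2)^2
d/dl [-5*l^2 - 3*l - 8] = -10*l - 3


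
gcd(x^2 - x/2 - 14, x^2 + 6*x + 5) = 1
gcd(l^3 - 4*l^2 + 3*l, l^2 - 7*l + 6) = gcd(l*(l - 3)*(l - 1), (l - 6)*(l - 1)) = l - 1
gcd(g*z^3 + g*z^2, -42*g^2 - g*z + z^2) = 1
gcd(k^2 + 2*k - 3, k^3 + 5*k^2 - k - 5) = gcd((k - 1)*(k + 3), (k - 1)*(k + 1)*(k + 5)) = k - 1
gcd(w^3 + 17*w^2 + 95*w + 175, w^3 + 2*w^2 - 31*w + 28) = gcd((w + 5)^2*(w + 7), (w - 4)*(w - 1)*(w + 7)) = w + 7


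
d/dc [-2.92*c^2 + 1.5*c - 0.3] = 1.5 - 5.84*c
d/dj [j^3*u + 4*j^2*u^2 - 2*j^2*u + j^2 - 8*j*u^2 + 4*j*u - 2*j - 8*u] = 3*j^2*u + 8*j*u^2 - 4*j*u + 2*j - 8*u^2 + 4*u - 2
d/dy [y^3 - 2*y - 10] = 3*y^2 - 2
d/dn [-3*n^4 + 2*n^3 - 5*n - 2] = -12*n^3 + 6*n^2 - 5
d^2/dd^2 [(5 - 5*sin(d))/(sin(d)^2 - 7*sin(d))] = 5*(sin(d)^2 + 3*sin(d) + 19 - 43/sin(d) - 42/sin(d)^2 + 98/sin(d)^3)/(sin(d) - 7)^3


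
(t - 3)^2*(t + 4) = t^3 - 2*t^2 - 15*t + 36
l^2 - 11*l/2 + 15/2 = (l - 3)*(l - 5/2)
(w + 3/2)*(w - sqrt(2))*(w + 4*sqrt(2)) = w^3 + 3*w^2/2 + 3*sqrt(2)*w^2 - 8*w + 9*sqrt(2)*w/2 - 12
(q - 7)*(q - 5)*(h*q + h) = h*q^3 - 11*h*q^2 + 23*h*q + 35*h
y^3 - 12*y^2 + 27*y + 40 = (y - 8)*(y - 5)*(y + 1)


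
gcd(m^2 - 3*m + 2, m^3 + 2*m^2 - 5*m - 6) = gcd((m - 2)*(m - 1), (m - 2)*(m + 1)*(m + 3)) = m - 2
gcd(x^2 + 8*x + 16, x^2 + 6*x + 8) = x + 4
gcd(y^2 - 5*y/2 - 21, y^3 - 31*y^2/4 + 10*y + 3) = y - 6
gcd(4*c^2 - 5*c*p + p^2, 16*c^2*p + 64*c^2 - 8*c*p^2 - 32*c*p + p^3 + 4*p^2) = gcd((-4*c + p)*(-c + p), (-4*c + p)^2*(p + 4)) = -4*c + p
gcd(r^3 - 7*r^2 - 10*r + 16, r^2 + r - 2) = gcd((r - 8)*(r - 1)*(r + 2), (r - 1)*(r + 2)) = r^2 + r - 2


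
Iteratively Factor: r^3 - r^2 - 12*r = (r + 3)*(r^2 - 4*r) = r*(r + 3)*(r - 4)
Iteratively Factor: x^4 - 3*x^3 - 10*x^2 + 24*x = (x - 2)*(x^3 - x^2 - 12*x) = (x - 4)*(x - 2)*(x^2 + 3*x) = (x - 4)*(x - 2)*(x + 3)*(x)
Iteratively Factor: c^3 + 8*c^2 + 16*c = (c + 4)*(c^2 + 4*c) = c*(c + 4)*(c + 4)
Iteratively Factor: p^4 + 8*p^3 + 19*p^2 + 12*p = (p + 4)*(p^3 + 4*p^2 + 3*p) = p*(p + 4)*(p^2 + 4*p + 3) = p*(p + 3)*(p + 4)*(p + 1)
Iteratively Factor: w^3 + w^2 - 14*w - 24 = (w + 3)*(w^2 - 2*w - 8) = (w + 2)*(w + 3)*(w - 4)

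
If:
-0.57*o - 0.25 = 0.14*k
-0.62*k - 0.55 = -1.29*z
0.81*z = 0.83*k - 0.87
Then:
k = 2.76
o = -1.12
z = 1.75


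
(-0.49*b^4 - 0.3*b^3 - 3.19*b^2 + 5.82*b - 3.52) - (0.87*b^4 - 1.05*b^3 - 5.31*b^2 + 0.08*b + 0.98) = -1.36*b^4 + 0.75*b^3 + 2.12*b^2 + 5.74*b - 4.5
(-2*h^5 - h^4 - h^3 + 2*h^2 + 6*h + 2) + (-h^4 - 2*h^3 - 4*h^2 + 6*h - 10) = -2*h^5 - 2*h^4 - 3*h^3 - 2*h^2 + 12*h - 8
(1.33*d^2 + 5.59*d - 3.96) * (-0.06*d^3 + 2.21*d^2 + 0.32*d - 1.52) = -0.0798*d^5 + 2.6039*d^4 + 13.0171*d^3 - 8.9844*d^2 - 9.764*d + 6.0192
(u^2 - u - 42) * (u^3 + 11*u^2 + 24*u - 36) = u^5 + 10*u^4 - 29*u^3 - 522*u^2 - 972*u + 1512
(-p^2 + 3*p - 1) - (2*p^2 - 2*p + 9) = -3*p^2 + 5*p - 10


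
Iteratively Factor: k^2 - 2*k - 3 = (k + 1)*(k - 3)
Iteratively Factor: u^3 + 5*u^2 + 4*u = (u + 1)*(u^2 + 4*u) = u*(u + 1)*(u + 4)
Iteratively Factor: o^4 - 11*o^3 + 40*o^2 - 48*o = (o - 3)*(o^3 - 8*o^2 + 16*o) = (o - 4)*(o - 3)*(o^2 - 4*o) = o*(o - 4)*(o - 3)*(o - 4)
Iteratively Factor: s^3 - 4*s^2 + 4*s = (s)*(s^2 - 4*s + 4) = s*(s - 2)*(s - 2)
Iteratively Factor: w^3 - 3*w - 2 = (w + 1)*(w^2 - w - 2) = (w - 2)*(w + 1)*(w + 1)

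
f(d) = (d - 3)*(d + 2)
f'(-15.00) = -31.00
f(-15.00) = 234.00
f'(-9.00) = -19.00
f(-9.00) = 84.00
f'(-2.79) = -6.58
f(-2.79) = 4.57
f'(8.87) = 16.74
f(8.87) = 63.81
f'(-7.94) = -16.88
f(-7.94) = 64.98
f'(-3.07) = -7.14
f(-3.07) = 6.49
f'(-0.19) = -1.38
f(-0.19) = -5.77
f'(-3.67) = -8.34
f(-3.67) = 11.14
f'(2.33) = 3.66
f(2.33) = -2.90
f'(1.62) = 2.24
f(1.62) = -5.00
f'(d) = 2*d - 1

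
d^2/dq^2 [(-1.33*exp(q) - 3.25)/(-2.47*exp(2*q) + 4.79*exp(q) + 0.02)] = (8.11419700000002*exp(4*q) + 95.047329*exp(3*q) - 114.960963*exp(2*q) + 75.083111*exp(q) - 0.310818)*exp(q)/(15.069223*exp(6*q) - 87.669933*exp(5*q) + 169.649727*exp(4*q) - 108.482483*exp(3*q) - 1.373682*exp(2*q) - 0.005748*exp(q) - 8.0e-6)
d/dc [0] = 0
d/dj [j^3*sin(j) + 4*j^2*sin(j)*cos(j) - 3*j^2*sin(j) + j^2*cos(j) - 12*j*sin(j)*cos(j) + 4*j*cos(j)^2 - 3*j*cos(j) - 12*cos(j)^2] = j^3*cos(j) + 2*j^2*sin(j) - 3*j^2*cos(j) + 4*j^2*cos(2*j) - 3*j*sin(j) + 2*j*cos(j) - 12*j*cos(2*j) + 6*sin(2*j) - 3*cos(j) + 2*cos(2*j) + 2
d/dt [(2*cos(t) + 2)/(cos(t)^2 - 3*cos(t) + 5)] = 2*(cos(t)^2 + 2*cos(t) - 8)*sin(t)/(cos(t)^2 - 3*cos(t) + 5)^2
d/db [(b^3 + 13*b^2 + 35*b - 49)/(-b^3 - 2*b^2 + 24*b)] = (11*b^4 + 118*b^3 + 235*b^2 - 196*b + 1176)/(b^2*(b^4 + 4*b^3 - 44*b^2 - 96*b + 576))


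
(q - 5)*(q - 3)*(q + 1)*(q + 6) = q^4 - q^3 - 35*q^2 + 57*q + 90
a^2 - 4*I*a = a*(a - 4*I)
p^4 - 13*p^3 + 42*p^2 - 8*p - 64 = (p - 8)*(p - 4)*(p - 2)*(p + 1)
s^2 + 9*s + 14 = (s + 2)*(s + 7)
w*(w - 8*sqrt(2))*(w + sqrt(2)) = w^3 - 7*sqrt(2)*w^2 - 16*w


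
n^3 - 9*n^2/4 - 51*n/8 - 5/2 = (n - 4)*(n + 1/2)*(n + 5/4)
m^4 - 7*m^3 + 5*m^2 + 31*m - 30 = (m - 5)*(m - 3)*(m - 1)*(m + 2)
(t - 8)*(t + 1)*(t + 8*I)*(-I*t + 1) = -I*t^4 + 9*t^3 + 7*I*t^3 - 63*t^2 + 16*I*t^2 - 72*t - 56*I*t - 64*I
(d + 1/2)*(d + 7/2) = d^2 + 4*d + 7/4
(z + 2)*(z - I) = z^2 + 2*z - I*z - 2*I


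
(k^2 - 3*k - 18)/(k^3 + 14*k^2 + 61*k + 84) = (k - 6)/(k^2 + 11*k + 28)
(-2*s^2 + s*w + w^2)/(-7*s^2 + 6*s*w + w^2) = (2*s + w)/(7*s + w)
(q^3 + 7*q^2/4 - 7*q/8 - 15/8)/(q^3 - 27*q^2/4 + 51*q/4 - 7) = (8*q^2 + 22*q + 15)/(2*(4*q^2 - 23*q + 28))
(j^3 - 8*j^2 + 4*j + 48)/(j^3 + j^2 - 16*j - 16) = (j^2 - 4*j - 12)/(j^2 + 5*j + 4)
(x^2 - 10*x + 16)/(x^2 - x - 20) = (-x^2 + 10*x - 16)/(-x^2 + x + 20)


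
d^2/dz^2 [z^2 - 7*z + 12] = 2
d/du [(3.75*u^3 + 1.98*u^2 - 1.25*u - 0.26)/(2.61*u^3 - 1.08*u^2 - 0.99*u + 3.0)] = (-3.5527136788005e-15*u^5 - 9.2178*u^4 - 0.899999999999998*u^3 + 32.4756*u^2 + 11.3184*u - 4.0074)/(6.8121*u^6 - 5.6376*u^5 - 4.0014*u^4 + 17.7984*u^3 - 5.4999*u^2 - 5.94*u + 9.0)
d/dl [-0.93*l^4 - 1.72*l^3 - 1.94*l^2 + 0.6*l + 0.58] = -3.72*l^3 - 5.16*l^2 - 3.88*l + 0.6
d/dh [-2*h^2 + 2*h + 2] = 2 - 4*h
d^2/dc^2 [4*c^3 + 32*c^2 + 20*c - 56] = 24*c + 64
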